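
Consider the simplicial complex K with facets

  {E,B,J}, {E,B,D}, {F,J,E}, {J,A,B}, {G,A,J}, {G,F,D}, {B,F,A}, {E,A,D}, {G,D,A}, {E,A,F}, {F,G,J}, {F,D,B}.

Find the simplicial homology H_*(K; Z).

Order the vertices as A < B < D < E < F < G < J. Listing each simplex with vertices in this order, K has dimension 2 with simplices:

  0-simplices (7): A, B, D, E, F, G, J
  1-simplices (18): AB, AD, AE, AF, AG, AJ, BD, BE, BF, BJ, DE, DF, DG, EF, EJ, FG, FJ, GJ
  2-simplices (12): ABF, ABJ, ADE, ADG, AEF, AGJ, BDE, BDF, BEJ, DFG, EFJ, FGJ

Hence C_0 ≅ Z^7, C_1 ≅ Z^18, C_2 ≅ Z^12.

Boundary ∂_1: C_1 → C_0 maps an edge to its endpoints' difference, ∂[p,q] = q − p. For instance
  ∂AE = E − A.
The resulting 7×18 matrix has rank 6, and its Smith normal form has invariant factors (1,1,1,1,1,1).

∂_2: C_2 → C_1 maps a triangle to the signed sum of its edges. For instance
  ∂BDF = DF − BF + BD,
  ∂DFG = FG − DG + DF.
As a 18×12 matrix over Z this has rank 12, with invariant factors (1,1,1,1,1,1,1,1,1,1,1,2).

Reading off H_k = ker ∂_k / im ∂_{k+1}:

  H_0: rank C_0 − rank ∂_1 = 7 − 6 = 1, and the invariant factors of ∂_1 are all 1, so H_0 ≅ Z.
  H_1: rank ker ∂_1 − rank ∂_2 = (18 − 6) − 12 = 0, and ∂_2 has invariant factor 2 > 1, so H_1 ≅ Z/2.
  H_2: rank ker ∂_2 − rank ∂_3 = (12 − 12) − 0 = 0, and there is no ∂_3, so H_2 ≅ 0.

As a check, the Euler characteristic is 7 − 18 + 12 = 1, which agrees with 1 − 0 + 0 = 1.

H_0 ≅ Z,  H_1 ≅ Z/2,  H_2 = 0.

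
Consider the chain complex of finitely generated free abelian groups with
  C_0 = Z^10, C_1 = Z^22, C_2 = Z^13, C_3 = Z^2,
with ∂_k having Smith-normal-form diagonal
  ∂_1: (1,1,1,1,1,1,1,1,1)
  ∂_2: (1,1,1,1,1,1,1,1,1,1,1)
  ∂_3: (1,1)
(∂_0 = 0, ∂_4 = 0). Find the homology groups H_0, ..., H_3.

H_0: b_0 = 10 − 0 − 9 = 1; torsion from ∂_1 factors > 1: none. So H_0 = Z.
H_1: b_1 = 22 − 9 − 11 = 2; torsion from ∂_2 factors > 1: none. So H_1 = Z^2.
H_2: b_2 = 13 − 11 − 2 = 0; torsion from ∂_3 factors > 1: none. So H_2 = 0.
H_3: b_3 = 2 − 2 − 0 = 0; torsion from ∂_4 factors > 1: none. So H_3 = 0.

H_0 = Z,  H_1 = Z^2,  H_2 = 0,  H_3 = 0.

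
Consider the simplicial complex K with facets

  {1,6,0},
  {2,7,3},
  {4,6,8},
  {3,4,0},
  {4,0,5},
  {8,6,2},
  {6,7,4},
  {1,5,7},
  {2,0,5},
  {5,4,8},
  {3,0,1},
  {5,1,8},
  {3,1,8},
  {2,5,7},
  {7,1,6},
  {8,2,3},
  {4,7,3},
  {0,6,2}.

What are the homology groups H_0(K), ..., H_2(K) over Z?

H_0 ≅ Z,  H_1 ≅ Z^2,  H_2 ≅ Z.

Order the vertices as 0 < 1 < 2 < 3 < 4 < 5 < 6 < 7 < 8. Listing each simplex with vertices in this order, K has dimension 2 with simplices:

  0-simplices (9): [0], [1], [2], [3], [4], [5], [6], [7], [8]
  1-simplices (27): (27 of them)
  2-simplices (18): [0,1,3], [0,1,6], [0,2,5], [0,2,6], [0,3,4], [0,4,5], [1,3,8], [1,5,7], [1,5,8], [1,6,7], [2,3,7], [2,3,8], [2,5,7], [2,6,8], [3,4,7], [4,5,8], [4,6,7], [4,6,8]

so the chain groups are C_0 ≅ Z^9, C_1 ≅ Z^27, C_2 ≅ Z^18.

The boundary map ∂_1: C_1 → C_0 is given by ∂[p,q] = [q] − [p]. For instance
  ∂[6,7] = [7] − [6].
The resulting 9×27 matrix has rank 8, and its Smith normal form has invariant factors (1,1,1,1,1,1,1,1).

The boundary map ∂_2: C_2 → C_1 sends each 2-simplex [p,q,r] to [q,r] − [p,r] + [p,q]. For instance
  ∂[1,5,8] = [5,8] − [1,8] + [1,5],
  ∂[0,1,3] = [1,3] − [0,3] + [0,1].
The resulting 27×18 matrix has rank 17, and its Smith normal form has invariant factors (1,1,1,1,1,1,1,1,1,1,1,1,1,1,1,1,1).

From H_k ≅ ker(∂_k) / im(∂_{k+1}) we obtain:

  H_0: rank C_0 − rank ∂_1 = 9 − 8 = 1, and the invariant factors of ∂_1 are all 1, so H_0 = Z.
  H_1: rank ker ∂_1 − rank ∂_2 = (27 − 8) − 17 = 2, and the invariant factors of ∂_2 are all 1, so H_1 = Z^2.
  H_2: rank ker ∂_2 − rank ∂_3 = (18 − 17) − 0 = 1, and there is no ∂_3, so H_2 = Z.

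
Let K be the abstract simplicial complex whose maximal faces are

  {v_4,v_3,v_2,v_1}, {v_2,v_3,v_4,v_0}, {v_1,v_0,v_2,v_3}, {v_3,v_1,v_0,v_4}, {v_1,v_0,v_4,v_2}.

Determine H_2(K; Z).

H_2 = 0.

Fix the vertex order v_0 < v_1 < v_2 < v_3 < v_4 and write every simplex with vertices in increasing order. Then dim K = 3 and the simplices of K are:

  0-simplices (5): [v_0], [v_1], [v_2], [v_3], [v_4]
  1-simplices (10): [v_0,v_1], [v_0,v_2], [v_0,v_3], [v_0,v_4], [v_1,v_2], [v_1,v_3], [v_1,v_4], [v_2,v_3], [v_2,v_4], [v_3,v_4]
  2-simplices (10): [v_0,v_1,v_2], [v_0,v_1,v_3], [v_0,v_1,v_4], [v_0,v_2,v_3], [v_0,v_2,v_4], [v_0,v_3,v_4], [v_1,v_2,v_3], [v_1,v_2,v_4], [v_1,v_3,v_4], [v_2,v_3,v_4]
  3-simplices (5): [v_0,v_1,v_2,v_3], [v_0,v_1,v_2,v_4], [v_0,v_1,v_3,v_4], [v_0,v_2,v_3,v_4], [v_1,v_2,v_3,v_4]

giving chain groups C_0 ≅ Z^5, C_1 ≅ Z^10, C_2 ≅ Z^10, C_3 ≅ Z^5.

Boundary ∂_1: C_1 → C_0 sends each edge [p,q] (with p < q) to q − p.
This gives a 5×10 integer matrix of rank 4; reducing to Smith normal form yields diagonal entries (1,1,1,1).

∂_2: C_2 → C_1 sends each 2-simplex [p,q,r] to [q,r] − [p,r] + [p,q]. For instance
  ∂[v_1,v_2,v_4] = [v_2,v_4] − [v_1,v_4] + [v_1,v_2],
  ∂[v_0,v_1,v_3] = [v_1,v_3] − [v_0,v_3] + [v_0,v_1].
The resulting 10×10 matrix has rank 6, and its Smith normal form has invariant factors (1,1,1,1,1,1).

∂_3: C_3 → C_2 sends each 3-simplex σ to the alternating sum Σ_i (−1)^i (σ with its i-th vertex removed). For instance
  ∂[v_1,v_2,v_3,v_4] = [v_2,v_3,v_4] − [v_1,v_3,v_4] + [v_1,v_2,v_4] − [v_1,v_2,v_3],
  ∂[v_0,v_2,v_3,v_4] = [v_2,v_3,v_4] − [v_0,v_3,v_4] + [v_0,v_2,v_4] − [v_0,v_2,v_3].
This gives a 10×5 integer matrix of rank 4; reducing to Smith normal form yields diagonal entries (1,1,1,1).

From H_k ≅ ker(∂_k) / im(∂_{k+1}) we obtain:

  H_2: rank ker ∂_2 − rank ∂_3 = (10 − 6) − 4 = 0, and the invariant factors of ∂_3 are all 1, so H_2 ≅ 0.

(K is a triangulation of the 3-sphere S^3.)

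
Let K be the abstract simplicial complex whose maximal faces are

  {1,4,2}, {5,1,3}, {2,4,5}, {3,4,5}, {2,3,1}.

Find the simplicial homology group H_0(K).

H_0 = Z.

Take the total order 1 < 2 < 3 < 4 < 5 on the vertex set. Then K (dimension 2) consists of the simplices:

  0-simplices (5): [1], [2], [3], [4], [5]
  1-simplices (10): [1,2], [1,3], [1,4], [1,5], [2,3], [2,4], [2,5], [3,4], [3,5], [4,5]
  2-simplices (5): [1,2,3], [1,2,4], [1,3,5], [2,4,5], [3,4,5]

giving chain groups C_0 ≅ Z^5, C_1 ≅ Z^10, C_2 ≅ Z^5.

∂_1: C_1 → C_0 is given by ∂[p,q] = [q] − [p].
The resulting 5×10 matrix has rank 4, and its Smith normal form has invariant factors (1,1,1,1).

Boundary ∂_2: C_2 → C_1 sends each 2-simplex [p,q,r] to [q,r] − [p,r] + [p,q]. For instance
  ∂[1,2,3] = [2,3] − [1,3] + [1,2],
  ∂[2,4,5] = [4,5] − [2,5] + [2,4].
As a 10×5 matrix over Z this has rank 5, with invariant factors (1,1,1,1,1).

Reading off H_k = ker ∂_k / im ∂_{k+1}:

  H_0: rank C_0 − rank ∂_1 = 5 − 4 = 1, and the invariant factors of ∂_1 are all 1, so H_0 = Z.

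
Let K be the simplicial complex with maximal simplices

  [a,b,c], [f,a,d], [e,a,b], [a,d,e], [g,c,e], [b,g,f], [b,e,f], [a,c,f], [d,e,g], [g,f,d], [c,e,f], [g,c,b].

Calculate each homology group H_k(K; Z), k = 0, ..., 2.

Take the total order a < b < c < d < e < f < g on the vertex set. Then K (dimension 2) consists of the simplices:

  0-simplices (7): a, b, c, d, e, f, g
  1-simplices (18): ab, ac, ad, ae, af, bc, be, bf, bg, ce, cf, cg, de, df, dg, ef, eg, fg
  2-simplices (12): abc, abe, acf, ade, adf, bcg, bef, bfg, cef, ceg, deg, dfg

so the chain groups are C_0 ≅ Z^7, C_1 ≅ Z^18, C_2 ≅ Z^12.

The boundary map ∂_1: C_1 → C_0 sends each edge [p,q] (with p < q) to q − p.
The resulting 7×18 matrix has rank 6, and its Smith normal form has invariant factors (1,1,1,1,1,1).

∂_2: C_2 → C_1 acts by ∂[p,q,r] = [q,r] − [p,r] + [p,q]. For instance
  ∂abc = bc − ac + ab,
  ∂dfg = fg − dg + df.
The resulting 18×12 matrix has rank 12, and its Smith normal form has invariant factors (1,1,1,1,1,1,1,1,1,1,1,2).

Now H_k = ker ∂_k / im ∂_{k+1}, so:

  H_0: rank C_0 − rank ∂_1 = 7 − 6 = 1, and the invariant factors of ∂_1 are all 1, so H_0 = Z.
  H_1: rank ker ∂_1 − rank ∂_2 = (18 − 6) − 12 = 0, and ∂_2 has invariant factor 2 > 1, so H_1 = Z/2.
  H_2: rank ker ∂_2 − rank ∂_3 = (12 − 12) − 0 = 0, and there is no ∂_3, so H_2 = 0.

H_0 = Z,  H_1 = Z/2,  H_2 = 0.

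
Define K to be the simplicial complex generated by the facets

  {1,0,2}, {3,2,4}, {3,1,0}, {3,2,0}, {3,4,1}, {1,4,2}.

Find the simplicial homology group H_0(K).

H_0 = Z.

Fix the vertex order 0 < 1 < 2 < 3 < 4 and write every simplex with vertices in increasing order. Then dim K = 2 and the simplices of K are:

  0-simplices (5): [0], [1], [2], [3], [4]
  1-simplices (9): [0,1], [0,2], [0,3], [1,2], [1,3], [1,4], [2,3], [2,4], [3,4]
  2-simplices (6): [0,1,2], [0,1,3], [0,2,3], [1,2,4], [1,3,4], [2,3,4]

so the chain groups are C_0 ≅ Z^5, C_1 ≅ Z^9, C_2 ≅ Z^6.

Boundary ∂_1: C_1 → C_0 maps an edge to its endpoints' difference, ∂[p,q] = q − p. For instance
  ∂[0,2] = [2] − [0].
The resulting 5×9 matrix has rank 4, and its Smith normal form has invariant factors (1,1,1,1).

∂_2: C_2 → C_1 maps a triangle to the signed sum of its edges. For instance
  ∂[0,2,3] = [2,3] − [0,3] + [0,2],
  ∂[0,1,2] = [1,2] − [0,2] + [0,1].
The resulting 9×6 matrix has rank 5, and its Smith normal form has invariant factors (1,1,1,1,1).

Reading off H_k = ker ∂_k / im ∂_{k+1}:

  H_0: rank C_0 − rank ∂_1 = 5 − 4 = 1, and the invariant factors of ∂_1 are all 1, so H_0 ≅ Z.

(K is a triangulation of the 2-sphere S^2.)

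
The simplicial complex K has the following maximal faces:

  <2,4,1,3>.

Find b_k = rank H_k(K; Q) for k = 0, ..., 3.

b_0 = 1, b_1 = 0, b_2 = 0, b_3 = 0.

Take the total order 1 < 2 < 3 < 4 on the vertex set. Then K (dimension 3) consists of the simplices:

  0-simplices (4): [1], [2], [3], [4]
  1-simplices (6): [1,2], [1,3], [1,4], [2,3], [2,4], [3,4]
  2-simplices (4): [1,2,3], [1,2,4], [1,3,4], [2,3,4]
  3-simplices (1): [1,2,3,4]

giving chain groups C_0 ≅ Z^4, C_1 ≅ Z^6, C_2 ≅ Z^4, C_3 ≅ Z^1.

The boundary map ∂_1: C_1 → C_0 sends each edge [p,q] (with p < q) to q − p. For instance
  ∂[2,4] = [4] − [2].
This gives a 4×6 integer matrix of rank 3; reducing to Smith normal form yields diagonal entries (1,1,1).

∂_2: C_2 → C_1 maps a triangle to the signed sum of its edges. For instance
  ∂[1,2,4] = [2,4] − [1,4] + [1,2],
  ∂[1,2,3] = [2,3] − [1,3] + [1,2].
This gives a 6×4 integer matrix of rank 3; reducing to Smith normal form yields diagonal entries (1,1,1).

∂_3: C_3 → C_2 sends each 3-simplex σ to the alternating sum Σ_i (−1)^i (σ with its i-th vertex removed). For instance
  ∂[1,2,3,4] = [2,3,4] − [1,3,4] + [1,2,4] − [1,2,3].
The resulting 4×1 matrix has rank 1, and its Smith normal form has invariant factors (1).

Now H_k = ker ∂_k / im ∂_{k+1}, so:

  H_0: rank C_0 − rank ∂_1 = 4 − 3 = 1, and the invariant factors of ∂_1 are all 1, so H_0 ≅ Z.
  H_1: rank ker ∂_1 − rank ∂_2 = (6 − 3) − 3 = 0, and the invariant factors of ∂_2 are all 1, so H_1 ≅ 0.
  H_2: rank ker ∂_2 − rank ∂_3 = (4 − 3) − 1 = 0, and the invariant factors of ∂_3 are all 1, so H_2 ≅ 0.
  H_3: rank ker ∂_3 − rank ∂_4 = (1 − 1) − 0 = 0, and there is no ∂_4, so H_3 ≅ 0.

(K is a triangulation of the 3-simplex.)

Hence the Betti numbers are b_0 = 1, b_1 = 0, b_2 = 0, b_3 = 0.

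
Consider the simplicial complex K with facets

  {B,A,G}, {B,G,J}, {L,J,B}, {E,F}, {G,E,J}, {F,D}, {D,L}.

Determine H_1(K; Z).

H_1 = Z.

Fix the vertex order A < B < D < E < F < G < J < L and write every simplex with vertices in increasing order. Then dim K = 2 and the simplices of K are:

  0-simplices (8): A, B, D, E, F, G, J, L
  1-simplices (12): AB, AG, BG, BJ, BL, DF, DL, EF, EG, EJ, GJ, JL
  2-simplices (4): ABG, BGJ, BJL, EGJ

Hence C_0 ≅ Z^8, C_1 ≅ Z^12, C_2 ≅ Z^4.

Boundary ∂_1: C_1 → C_0 is given by ∂[p,q] = [q] − [p]. For instance
  ∂DF = F − D.
The resulting 8×12 matrix has rank 7, and its Smith normal form has invariant factors (1,1,1,1,1,1,1).

Boundary ∂_2: C_2 → C_1 sends each 2-simplex [p,q,r] to [q,r] − [p,r] + [p,q]. For instance
  ∂BGJ = GJ − BJ + BG,
  ∂ABG = BG − AG + AB.
The 12×4 boundary matrix has rank 4 and Smith normal form diag(1,1,1,1).

Now H_k = ker ∂_k / im ∂_{k+1}, so:

  H_1: rank ker ∂_1 − rank ∂_2 = (12 − 7) − 4 = 1, and the invariant factors of ∂_2 are all 1, so H_1 ≅ Z.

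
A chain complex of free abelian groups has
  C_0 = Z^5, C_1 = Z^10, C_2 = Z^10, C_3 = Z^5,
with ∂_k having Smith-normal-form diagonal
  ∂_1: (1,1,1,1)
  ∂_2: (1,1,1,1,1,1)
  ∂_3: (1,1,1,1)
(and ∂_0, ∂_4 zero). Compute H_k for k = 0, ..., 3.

H_0 = Z,  H_1 = 0,  H_2 = 0,  H_3 = Z.

H_0: b_0 = 5 − 0 − 4 = 1; torsion from ∂_1 factors > 1: none. So H_0 = Z.
H_1: b_1 = 10 − 4 − 6 = 0; torsion from ∂_2 factors > 1: none. So H_1 = 0.
H_2: b_2 = 10 − 6 − 4 = 0; torsion from ∂_3 factors > 1: none. So H_2 = 0.
H_3: b_3 = 5 − 4 − 0 = 1; torsion from ∂_4 factors > 1: none. So H_3 = Z.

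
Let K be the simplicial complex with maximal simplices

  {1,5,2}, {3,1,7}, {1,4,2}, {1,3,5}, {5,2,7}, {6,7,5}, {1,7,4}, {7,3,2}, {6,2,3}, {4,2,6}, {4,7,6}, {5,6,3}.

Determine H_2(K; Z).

Order the vertices as 1 < 2 < 3 < 4 < 5 < 6 < 7. Listing each simplex with vertices in this order, K has dimension 2 with simplices:

  0-simplices (7): [1], [2], [3], [4], [5], [6], [7]
  1-simplices (18): [1,2], [1,3], [1,4], [1,5], [1,7], [2,3], [2,4], [2,5], [2,6], [2,7], [3,5], [3,6], [3,7], [4,6], [4,7], [5,6], [5,7], [6,7]
  2-simplices (12): [1,2,4], [1,2,5], [1,3,5], [1,3,7], [1,4,7], [2,3,6], [2,3,7], [2,4,6], [2,5,7], [3,5,6], [4,6,7], [5,6,7]

Hence C_0 ≅ Z^7, C_1 ≅ Z^18, C_2 ≅ Z^12.

Boundary ∂_1: C_1 → C_0 is given by ∂[p,q] = [q] − [p]. For instance
  ∂[3,6] = [6] − [3].
As a 7×18 matrix over Z this has rank 6, with invariant factors (1,1,1,1,1,1).

The boundary map ∂_2: C_2 → C_1 sends each 2-simplex [p,q,r] to [q,r] − [p,r] + [p,q]. For instance
  ∂[2,3,6] = [3,6] − [2,6] + [2,3],
  ∂[1,3,5] = [3,5] − [1,5] + [1,3].
The resulting 18×12 matrix has rank 12, and its Smith normal form has invariant factors (1,1,1,1,1,1,1,1,1,1,1,2).

From H_k ≅ ker(∂_k) / im(∂_{k+1}) we obtain:

  H_2: rank ker ∂_2 − rank ∂_3 = (12 − 12) − 0 = 0, and there is no ∂_3, so H_2 = 0.

(K is a triangulation of the real projective plane RP^2.)

H_2 ≅ 0.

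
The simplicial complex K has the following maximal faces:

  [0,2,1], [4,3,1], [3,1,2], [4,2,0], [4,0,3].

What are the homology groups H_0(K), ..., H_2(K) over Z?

We work with the vertex ordering 0 < 1 < 2 < 3 < 4. The simplices of K, each written with vertices in increasing order, are:

  0-simplices (5): [0], [1], [2], [3], [4]
  1-simplices (10): [0,1], [0,2], [0,3], [0,4], [1,2], [1,3], [1,4], [2,3], [2,4], [3,4]
  2-simplices (5): [0,1,2], [0,2,4], [0,3,4], [1,2,3], [1,3,4]

giving chain groups C_0 ≅ Z^5, C_1 ≅ Z^10, C_2 ≅ Z^5.

∂_1: C_1 → C_0 maps an edge to its endpoints' difference, ∂[p,q] = q − p. For instance
  ∂[0,4] = [4] − [0].
The 5×10 boundary matrix has rank 4 and Smith normal form diag(1,1,1,1).

The boundary map ∂_2: C_2 → C_1 sends each 2-simplex [p,q,r] to [q,r] − [p,r] + [p,q]. For instance
  ∂[0,3,4] = [3,4] − [0,4] + [0,3],
  ∂[0,2,4] = [2,4] − [0,4] + [0,2].
This gives a 10×5 integer matrix of rank 5; reducing to Smith normal form yields diagonal entries (1,1,1,1,1).

Computing H_k = (kernel of ∂_k) / (image of ∂_{k+1}):

  H_0: rank C_0 − rank ∂_1 = 5 − 4 = 1, and the invariant factors of ∂_1 are all 1, so H_0 = Z.
  H_1: rank ker ∂_1 − rank ∂_2 = (10 − 4) − 5 = 1, and the invariant factors of ∂_2 are all 1, so H_1 = Z.
  H_2: rank ker ∂_2 − rank ∂_3 = (5 − 5) − 0 = 0, and there is no ∂_3, so H_2 = 0.

As a check, the Euler characteristic is 5 − 10 + 5 = 0, which agrees with 1 − 1 + 0 = 0.

H_0 = Z,  H_1 = Z,  H_2 = 0.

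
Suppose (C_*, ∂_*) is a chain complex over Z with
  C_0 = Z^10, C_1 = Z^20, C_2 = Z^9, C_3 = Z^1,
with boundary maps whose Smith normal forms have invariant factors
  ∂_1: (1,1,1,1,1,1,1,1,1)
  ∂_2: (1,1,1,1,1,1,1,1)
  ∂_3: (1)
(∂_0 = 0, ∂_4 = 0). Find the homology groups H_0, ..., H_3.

H_0: b_0 = 10 − 0 − 9 = 1; torsion from ∂_1 factors > 1: none. So H_0 ≅ Z.
H_1: b_1 = 20 − 9 − 8 = 3; torsion from ∂_2 factors > 1: none. So H_1 ≅ Z^3.
H_2: b_2 = 9 − 8 − 1 = 0; torsion from ∂_3 factors > 1: none. So H_2 ≅ 0.
H_3: b_3 = 1 − 1 − 0 = 0; torsion from ∂_4 factors > 1: none. So H_3 ≅ 0.

H_0 ≅ Z,  H_1 ≅ Z^3,  H_2 = 0,  H_3 = 0.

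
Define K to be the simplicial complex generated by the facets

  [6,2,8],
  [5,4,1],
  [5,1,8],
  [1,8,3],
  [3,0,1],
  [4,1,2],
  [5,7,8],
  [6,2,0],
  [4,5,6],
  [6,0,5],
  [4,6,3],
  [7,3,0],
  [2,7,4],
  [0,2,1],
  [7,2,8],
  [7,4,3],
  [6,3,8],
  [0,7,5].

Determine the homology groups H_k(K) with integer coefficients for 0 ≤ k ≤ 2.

H_0 = Z,  H_1 = Z^2,  H_2 = Z.

We work with the vertex ordering 0 < 1 < 2 < 3 < 4 < 5 < 6 < 7 < 8. The simplices of K, each written with vertices in increasing order, are:

  0-simplices (9): [0], [1], [2], [3], [4], [5], [6], [7], [8]
  1-simplices (27): (27 of them)
  2-simplices (18): [0,1,2], [0,1,3], [0,2,6], [0,3,7], [0,5,6], [0,5,7], [1,2,4], [1,3,8], [1,4,5], [1,5,8], [2,4,7], [2,6,8], [2,7,8], [3,4,6], [3,4,7], [3,6,8], [4,5,6], [5,7,8]

Hence C_0 ≅ Z^9, C_1 ≅ Z^27, C_2 ≅ Z^18.

Boundary ∂_1: C_1 → C_0 is given by ∂[p,q] = [q] − [p]. For instance
  ∂[5,7] = [7] − [5].
As a 9×27 matrix over Z this has rank 8, with invariant factors (1,1,1,1,1,1,1,1).

∂_2: C_2 → C_1 maps a triangle to the signed sum of its edges. For instance
  ∂[2,6,8] = [6,8] − [2,8] + [2,6],
  ∂[0,2,6] = [2,6] − [0,6] + [0,2].
The resulting 27×18 matrix has rank 17, and its Smith normal form has invariant factors (1,1,1,1,1,1,1,1,1,1,1,1,1,1,1,1,1).

Reading off H_k = ker ∂_k / im ∂_{k+1}:

  H_0: rank C_0 − rank ∂_1 = 9 − 8 = 1, and the invariant factors of ∂_1 are all 1, so H_0 = Z.
  H_1: rank ker ∂_1 − rank ∂_2 = (27 − 8) − 17 = 2, and the invariant factors of ∂_2 are all 1, so H_1 = Z^2.
  H_2: rank ker ∂_2 − rank ∂_3 = (18 − 17) − 0 = 1, and there is no ∂_3, so H_2 = Z.

As a check, the Euler characteristic is 9 − 27 + 18 = 0, which agrees with 1 − 2 + 1 = 0.
(K is a triangulation of the torus T^2.)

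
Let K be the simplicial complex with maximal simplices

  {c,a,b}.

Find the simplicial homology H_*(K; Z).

Take the total order a < b < c on the vertex set. Then K (dimension 2) consists of the simplices:

  0-simplices (3): a, b, c
  1-simplices (3): ab, ac, bc
  2-simplices (1): abc

giving chain groups C_0 ≅ Z^3, C_1 ≅ Z^3, C_2 ≅ Z^1.

The boundary map ∂_1: C_1 → C_0 is given by ∂[p,q] = [q] − [p].
The 3×3 boundary matrix has rank 2 and Smith normal form diag(1,1).

∂_2: C_2 → C_1 acts by ∂[p,q,r] = [q,r] − [p,r] + [p,q]. For instance
  ∂abc = bc − ac + ab.
As a 3×1 matrix over Z this has rank 1, with invariant factors (1).

Reading off H_k = ker ∂_k / im ∂_{k+1}:

  H_0: rank C_0 − rank ∂_1 = 3 − 2 = 1, and the invariant factors of ∂_1 are all 1, so H_0 ≅ Z.
  H_1: rank ker ∂_1 − rank ∂_2 = (3 − 2) − 1 = 0, and the invariant factors of ∂_2 are all 1, so H_1 ≅ 0.
  H_2: rank ker ∂_2 − rank ∂_3 = (1 − 1) − 0 = 0, and there is no ∂_3, so H_2 ≅ 0.

As a check, the Euler characteristic is 3 − 3 + 1 = 1, which agrees with 1 − 0 + 0 = 1.
(K is a triangulation of the 2-simplex.)

H_0 ≅ Z,  H_1 = 0,  H_2 = 0.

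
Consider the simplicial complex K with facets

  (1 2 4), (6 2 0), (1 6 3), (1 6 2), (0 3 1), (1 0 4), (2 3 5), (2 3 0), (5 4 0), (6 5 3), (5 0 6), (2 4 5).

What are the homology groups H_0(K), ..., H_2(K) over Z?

H_0 ≅ Z,  H_1 ≅ Z/2Z,  H_2 = 0.

Order the vertices as 0 < 1 < 2 < 3 < 4 < 5 < 6. Listing each simplex with vertices in this order, K has dimension 2 with simplices:

  0-simplices (7): [0], [1], [2], [3], [4], [5], [6]
  1-simplices (18): [0,1], [0,2], [0,3], [0,4], [0,5], [0,6], [1,2], [1,3], [1,4], [1,6], [2,3], [2,4], [2,5], [2,6], [3,5], [3,6], [4,5], [5,6]
  2-simplices (12): [0,1,3], [0,1,4], [0,2,3], [0,2,6], [0,4,5], [0,5,6], [1,2,4], [1,2,6], [1,3,6], [2,3,5], [2,4,5], [3,5,6]

giving chain groups C_0 ≅ Z^7, C_1 ≅ Z^18, C_2 ≅ Z^12.

The boundary map ∂_1: C_1 → C_0 is given by ∂[p,q] = [q] − [p]. For instance
  ∂[2,6] = [6] − [2].
The resulting 7×18 matrix has rank 6, and its Smith normal form has invariant factors (1,1,1,1,1,1).

Boundary ∂_2: C_2 → C_1 acts by ∂[p,q,r] = [q,r] − [p,r] + [p,q]. For instance
  ∂[1,2,4] = [2,4] − [1,4] + [1,2],
  ∂[2,3,5] = [3,5] − [2,5] + [2,3].
As a 18×12 matrix over Z this has rank 12, with invariant factors (1,1,1,1,1,1,1,1,1,1,1,2).

Now H_k = ker ∂_k / im ∂_{k+1}, so:

  H_0: rank C_0 − rank ∂_1 = 7 − 6 = 1, and the invariant factors of ∂_1 are all 1, so H_0 = Z.
  H_1: rank ker ∂_1 − rank ∂_2 = (18 − 6) − 12 = 0, and ∂_2 has invariant factor 2 > 1, so H_1 = Z/2Z.
  H_2: rank ker ∂_2 − rank ∂_3 = (12 − 12) − 0 = 0, and there is no ∂_3, so H_2 = 0.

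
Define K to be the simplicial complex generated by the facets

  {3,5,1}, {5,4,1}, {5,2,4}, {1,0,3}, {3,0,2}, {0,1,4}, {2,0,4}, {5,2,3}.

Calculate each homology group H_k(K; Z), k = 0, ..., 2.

H_0 = Z,  H_1 = 0,  H_2 = Z.

Order the vertices as 0 < 1 < 2 < 3 < 4 < 5. Listing each simplex with vertices in this order, K has dimension 2 with simplices:

  0-simplices (6): [0], [1], [2], [3], [4], [5]
  1-simplices (12): [0,1], [0,2], [0,3], [0,4], [1,3], [1,4], [1,5], [2,3], [2,4], [2,5], [3,5], [4,5]
  2-simplices (8): [0,1,3], [0,1,4], [0,2,3], [0,2,4], [1,3,5], [1,4,5], [2,3,5], [2,4,5]

so the chain groups are C_0 ≅ Z^6, C_1 ≅ Z^12, C_2 ≅ Z^8.

Boundary ∂_1: C_1 → C_0 is given by ∂[p,q] = [q] − [p].
This gives a 6×12 integer matrix of rank 5; reducing to Smith normal form yields diagonal entries (1,1,1,1,1).

Boundary ∂_2: C_2 → C_1 sends each 2-simplex [p,q,r] to [q,r] − [p,r] + [p,q]. For instance
  ∂[1,3,5] = [3,5] − [1,5] + [1,3],
  ∂[1,4,5] = [4,5] − [1,5] + [1,4].
The resulting 12×8 matrix has rank 7, and its Smith normal form has invariant factors (1,1,1,1,1,1,1).

Reading off H_k = ker ∂_k / im ∂_{k+1}:

  H_0: rank C_0 − rank ∂_1 = 6 − 5 = 1, and the invariant factors of ∂_1 are all 1, so H_0 = Z.
  H_1: rank ker ∂_1 − rank ∂_2 = (12 − 5) − 7 = 0, and the invariant factors of ∂_2 are all 1, so H_1 = 0.
  H_2: rank ker ∂_2 − rank ∂_3 = (8 − 7) − 0 = 1, and there is no ∂_3, so H_2 = Z.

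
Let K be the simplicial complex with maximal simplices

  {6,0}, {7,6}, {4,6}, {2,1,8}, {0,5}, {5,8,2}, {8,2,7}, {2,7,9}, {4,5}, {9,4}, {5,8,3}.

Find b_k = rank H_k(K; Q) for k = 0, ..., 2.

b_0 = 1, b_1 = 3, b_2 = 0.

K has 10 vertices, 17 edges, 5 triangles.
rank ∂_0 = 0, rank ∂_1 = 9 ⇒ b_0 = 10 − 0 − 9 = 1; all invariant factors of ∂_1 are 1 so no torsion. So H_0 = Z.
rank ∂_1 = 9, rank ∂_2 = 5 ⇒ b_1 = 17 − 9 − 5 = 3; all invariant factors of ∂_2 are 1 so no torsion. So H_1 = Z^3.
rank ∂_2 = 5, rank ∂_3 = 0 ⇒ b_2 = 5 − 5 − 0 = 0. So H_2 = 0.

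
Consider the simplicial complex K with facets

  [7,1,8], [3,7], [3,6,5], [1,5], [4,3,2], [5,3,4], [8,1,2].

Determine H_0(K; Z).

H_0 ≅ Z.

Take the total order 1 < 2 < 3 < 4 < 5 < 6 < 7 < 8 on the vertex set. Then K (dimension 2) consists of the simplices:

  0-simplices (8): [1], [2], [3], [4], [5], [6], [7], [8]
  1-simplices (14): [1,2], [1,5], [1,7], [1,8], [2,3], [2,4], [2,8], [3,4], [3,5], [3,6], [3,7], [4,5], [5,6], [7,8]
  2-simplices (5): [1,2,8], [1,7,8], [2,3,4], [3,4,5], [3,5,6]

giving chain groups C_0 ≅ Z^8, C_1 ≅ Z^14, C_2 ≅ Z^5.

The boundary map ∂_1: C_1 → C_0 is given by ∂[p,q] = [q] − [p].
The 8×14 boundary matrix has rank 7 and Smith normal form diag(1,1,1,1,1,1,1).

The boundary map ∂_2: C_2 → C_1 acts by ∂[p,q,r] = [q,r] − [p,r] + [p,q]. For instance
  ∂[3,5,6] = [5,6] − [3,6] + [3,5],
  ∂[2,3,4] = [3,4] − [2,4] + [2,3].
The resulting 14×5 matrix has rank 5, and its Smith normal form has invariant factors (1,1,1,1,1).

Reading off H_k = ker ∂_k / im ∂_{k+1}:

  H_0: rank C_0 − rank ∂_1 = 8 − 7 = 1, and the invariant factors of ∂_1 are all 1, so H_0 ≅ Z.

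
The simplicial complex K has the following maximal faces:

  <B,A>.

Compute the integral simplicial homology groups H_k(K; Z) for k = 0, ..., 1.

Fix the vertex order A < B and write every simplex with vertices in increasing order. Then dim K = 1 and the simplices of K are:

  0-simplices (2): A, B
  1-simplices (1): AB

so the chain groups are C_0 ≅ Z^2, C_1 ≅ Z^1.

The boundary map ∂_1: C_1 → C_0 sends each edge [p,q] (with p < q) to q − p. For instance
  ∂AB = B − A.
As a 2×1 matrix over Z this has rank 1, with invariant factors (1).

Reading off H_k = ker ∂_k / im ∂_{k+1}:

  H_0: rank C_0 − rank ∂_1 = 2 − 1 = 1, and the invariant factors of ∂_1 are all 1, so H_0 ≅ Z.
  H_1: rank ker ∂_1 − rank ∂_2 = (1 − 1) − 0 = 0, and there is no ∂_2, so H_1 ≅ 0.

As a check, the Euler characteristic is 2 − 1 = 1, which agrees with 1 − 0 = 1.

H_0 = Z,  H_1 = 0.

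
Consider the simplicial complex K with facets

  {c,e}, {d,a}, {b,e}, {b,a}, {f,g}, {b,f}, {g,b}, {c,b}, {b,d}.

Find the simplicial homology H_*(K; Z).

Fix the vertex order a < b < c < d < e < f < g and write every simplex with vertices in increasing order. Then dim K = 1 and the simplices of K are:

  0-simplices (7): a, b, c, d, e, f, g
  1-simplices (9): ab, ad, bc, bd, be, bf, bg, ce, fg

giving chain groups C_0 ≅ Z^7, C_1 ≅ Z^9.

The boundary map ∂_1: C_1 → C_0 maps an edge to its endpoints' difference, ∂[p,q] = q − p. For instance
  ∂fg = g − f.
The 7×9 boundary matrix has rank 6 and Smith normal form diag(1,1,1,1,1,1).

Now H_k = ker ∂_k / im ∂_{k+1}, so:

  H_0: rank C_0 − rank ∂_1 = 7 − 6 = 1, and the invariant factors of ∂_1 are all 1, so H_0 ≅ Z.
  H_1: rank ker ∂_1 − rank ∂_2 = (9 − 6) − 0 = 3, and there is no ∂_2, so H_1 ≅ Z^3.

H_0 ≅ Z,  H_1 ≅ Z^3.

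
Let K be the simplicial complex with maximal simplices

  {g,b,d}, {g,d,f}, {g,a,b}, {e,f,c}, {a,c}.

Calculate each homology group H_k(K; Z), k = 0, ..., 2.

H_0 = Z,  H_1 = Z,  H_2 = 0.

Order the vertices as a < b < c < d < e < f < g. Listing each simplex with vertices in this order, K has dimension 2 with simplices:

  0-simplices (7): a, b, c, d, e, f, g
  1-simplices (11): ab, ac, ag, bd, bg, ce, cf, df, dg, ef, fg
  2-simplices (4): abg, bdg, cef, dfg

Hence C_0 ≅ Z^7, C_1 ≅ Z^11, C_2 ≅ Z^4.

Boundary ∂_1: C_1 → C_0 sends each edge [p,q] (with p < q) to q − p.
The resulting 7×11 matrix has rank 6, and its Smith normal form has invariant factors (1,1,1,1,1,1).

∂_2: C_2 → C_1 maps a triangle to the signed sum of its edges. For instance
  ∂cef = ef − cf + ce,
  ∂dfg = fg − dg + df.
This gives a 11×4 integer matrix of rank 4; reducing to Smith normal form yields diagonal entries (1,1,1,1).

Now H_k = ker ∂_k / im ∂_{k+1}, so:

  H_0: rank C_0 − rank ∂_1 = 7 − 6 = 1, and the invariant factors of ∂_1 are all 1, so H_0 ≅ Z.
  H_1: rank ker ∂_1 − rank ∂_2 = (11 − 6) − 4 = 1, and the invariant factors of ∂_2 are all 1, so H_1 ≅ Z.
  H_2: rank ker ∂_2 − rank ∂_3 = (4 − 4) − 0 = 0, and there is no ∂_3, so H_2 ≅ 0.

As a check, the Euler characteristic is 7 − 11 + 4 = 0, which agrees with 1 − 1 + 0 = 0.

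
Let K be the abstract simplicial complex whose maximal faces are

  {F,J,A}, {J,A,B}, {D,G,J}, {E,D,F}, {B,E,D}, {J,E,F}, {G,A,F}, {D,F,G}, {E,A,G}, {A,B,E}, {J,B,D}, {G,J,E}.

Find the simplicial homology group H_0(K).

H_0 ≅ Z.

Take the total order A < B < D < E < F < G < J on the vertex set. Then K (dimension 2) consists of the simplices:

  0-simplices (7): A, B, D, E, F, G, J
  1-simplices (18): AB, AE, AF, AG, AJ, BD, BE, BJ, DE, DF, DG, DJ, EF, EG, EJ, FG, FJ, GJ
  2-simplices (12): ABE, ABJ, AEG, AFG, AFJ, BDE, BDJ, DEF, DFG, DGJ, EFJ, EGJ

Hence C_0 ≅ Z^7, C_1 ≅ Z^18, C_2 ≅ Z^12.

Boundary ∂_1: C_1 → C_0 sends each edge [p,q] (with p < q) to q − p.
The resulting 7×18 matrix has rank 6, and its Smith normal form has invariant factors (1,1,1,1,1,1).

∂_2: C_2 → C_1 acts by ∂[p,q,r] = [q,r] − [p,r] + [p,q]. For instance
  ∂EGJ = GJ − EJ + EG,
  ∂BDE = DE − BE + BD.
This gives a 18×12 integer matrix of rank 12; reducing to Smith normal form yields diagonal entries (1,1,1,1,1,1,1,1,1,1,1,2).

From H_k ≅ ker(∂_k) / im(∂_{k+1}) we obtain:

  H_0: rank C_0 − rank ∂_1 = 7 − 6 = 1, and the invariant factors of ∂_1 are all 1, so H_0 = Z.

(K is a triangulation of the real projective plane RP^2.)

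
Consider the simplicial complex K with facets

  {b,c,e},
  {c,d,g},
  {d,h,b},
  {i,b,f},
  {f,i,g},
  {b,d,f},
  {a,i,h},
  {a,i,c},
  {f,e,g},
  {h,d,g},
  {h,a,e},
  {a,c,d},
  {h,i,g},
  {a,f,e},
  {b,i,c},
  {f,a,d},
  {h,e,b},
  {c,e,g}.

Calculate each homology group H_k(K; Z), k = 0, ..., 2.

We work with the vertex ordering a < b < c < d < e < f < g < h < i. The simplices of K, each written with vertices in increasing order, are:

  0-simplices (9): a, b, c, d, e, f, g, h, i
  1-simplices (27): ac, ad, ae, af, ah, ai, bc, bd, be, bf, bh, bi, cd, ce, cg, ci, df, dg, dh, ef, eg, eh, fg, fi, gh, gi, hi
  2-simplices (18): acd, aci, adf, aef, aeh, ahi, bce, bci, bdf, bdh, beh, bfi, cdg, ceg, dgh, efg, fgi, ghi

Hence C_0 ≅ Z^9, C_1 ≅ Z^27, C_2 ≅ Z^18.

Boundary ∂_1: C_1 → C_0 maps an edge to its endpoints' difference, ∂[p,q] = q − p. For instance
  ∂ac = c − a.
The 9×27 boundary matrix has rank 8 and Smith normal form diag(1,1,1,1,1,1,1,1).

∂_2: C_2 → C_1 sends each 2-simplex [p,q,r] to [q,r] − [p,r] + [p,q]. For instance
  ∂aeh = eh − ah + ae,
  ∂cdg = dg − cg + cd.
The resulting 27×18 matrix has rank 17, and its Smith normal form has invariant factors (1,1,1,1,1,1,1,1,1,1,1,1,1,1,1,1,1).

From H_k ≅ ker(∂_k) / im(∂_{k+1}) we obtain:

  H_0: rank C_0 − rank ∂_1 = 9 − 8 = 1, and the invariant factors of ∂_1 are all 1, so H_0 = Z.
  H_1: rank ker ∂_1 − rank ∂_2 = (27 − 8) − 17 = 2, and the invariant factors of ∂_2 are all 1, so H_1 = Z^2.
  H_2: rank ker ∂_2 − rank ∂_3 = (18 − 17) − 0 = 1, and there is no ∂_3, so H_2 = Z.

H_0 = Z,  H_1 = Z^2,  H_2 = Z.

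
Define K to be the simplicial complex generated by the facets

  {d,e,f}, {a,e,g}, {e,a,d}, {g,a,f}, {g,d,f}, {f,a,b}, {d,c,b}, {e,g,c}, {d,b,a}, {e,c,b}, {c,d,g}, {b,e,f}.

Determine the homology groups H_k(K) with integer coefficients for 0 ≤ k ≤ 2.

We work with the vertex ordering a < b < c < d < e < f < g. The simplices of K, each written with vertices in increasing order, are:

  0-simplices (7): a, b, c, d, e, f, g
  1-simplices (18): ab, ad, ae, af, ag, bc, bd, be, bf, cd, ce, cg, de, df, dg, ef, eg, fg
  2-simplices (12): abd, abf, ade, aeg, afg, bcd, bce, bef, cdg, ceg, def, dfg

giving chain groups C_0 ≅ Z^7, C_1 ≅ Z^18, C_2 ≅ Z^12.

The boundary map ∂_1: C_1 → C_0 sends each edge [p,q] (with p < q) to q − p. For instance
  ∂dg = g − d.
The 7×18 boundary matrix has rank 6 and Smith normal form diag(1,1,1,1,1,1).

Boundary ∂_2: C_2 → C_1 acts by ∂[p,q,r] = [q,r] − [p,r] + [p,q]. For instance
  ∂dfg = fg − dg + df,
  ∂abd = bd − ad + ab.
As a 18×12 matrix over Z this has rank 12, with invariant factors (1,1,1,1,1,1,1,1,1,1,1,2).

From H_k ≅ ker(∂_k) / im(∂_{k+1}) we obtain:

  H_0: rank C_0 − rank ∂_1 = 7 − 6 = 1, and the invariant factors of ∂_1 are all 1, so H_0 = Z.
  H_1: rank ker ∂_1 − rank ∂_2 = (18 − 6) − 12 = 0, and ∂_2 has invariant factor 2 > 1, so H_1 = Z/2Z.
  H_2: rank ker ∂_2 − rank ∂_3 = (12 − 12) − 0 = 0, and there is no ∂_3, so H_2 = 0.

As a check, the Euler characteristic is 7 − 18 + 12 = 1, which agrees with 1 − 0 + 0 = 1.
(K is a triangulation of the real projective plane RP^2.)

H_0 ≅ Z,  H_1 ≅ Z/2Z,  H_2 = 0.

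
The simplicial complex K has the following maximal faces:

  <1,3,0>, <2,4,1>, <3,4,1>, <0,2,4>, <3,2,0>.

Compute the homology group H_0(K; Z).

H_0 = Z.

Fix the vertex order 0 < 1 < 2 < 3 < 4 and write every simplex with vertices in increasing order. Then dim K = 2 and the simplices of K are:

  0-simplices (5): [0], [1], [2], [3], [4]
  1-simplices (10): [0,1], [0,2], [0,3], [0,4], [1,2], [1,3], [1,4], [2,3], [2,4], [3,4]
  2-simplices (5): [0,1,3], [0,2,3], [0,2,4], [1,2,4], [1,3,4]

Hence C_0 ≅ Z^5, C_1 ≅ Z^10, C_2 ≅ Z^5.

Boundary ∂_1: C_1 → C_0 maps an edge to its endpoints' difference, ∂[p,q] = q − p. For instance
  ∂[0,3] = [3] − [0].
The 5×10 boundary matrix has rank 4 and Smith normal form diag(1,1,1,1).

Boundary ∂_2: C_2 → C_1 sends each 2-simplex [p,q,r] to [q,r] − [p,r] + [p,q]. For instance
  ∂[1,2,4] = [2,4] − [1,4] + [1,2],
  ∂[0,1,3] = [1,3] − [0,3] + [0,1].
The 10×5 boundary matrix has rank 5 and Smith normal form diag(1,1,1,1,1).

From H_k ≅ ker(∂_k) / im(∂_{k+1}) we obtain:

  H_0: rank C_0 − rank ∂_1 = 5 − 4 = 1, and the invariant factors of ∂_1 are all 1, so H_0 ≅ Z.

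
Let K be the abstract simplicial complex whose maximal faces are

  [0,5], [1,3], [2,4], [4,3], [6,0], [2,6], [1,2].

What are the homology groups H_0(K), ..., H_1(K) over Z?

Take the total order 0 < 1 < 2 < 3 < 4 < 5 < 6 on the vertex set. Then K (dimension 1) consists of the simplices:

  0-simplices (7): [0], [1], [2], [3], [4], [5], [6]
  1-simplices (7): [0,5], [0,6], [1,2], [1,3], [2,4], [2,6], [3,4]

so the chain groups are C_0 ≅ Z^7, C_1 ≅ Z^7.

The boundary map ∂_1: C_1 → C_0 is given by ∂[p,q] = [q] − [p]. For instance
  ∂[2,4] = [4] − [2].
The 7×7 boundary matrix has rank 6 and Smith normal form diag(1,1,1,1,1,1).

Now H_k = ker ∂_k / im ∂_{k+1}, so:

  H_0: rank C_0 − rank ∂_1 = 7 − 6 = 1, and the invariant factors of ∂_1 are all 1, so H_0 ≅ Z.
  H_1: rank ker ∂_1 − rank ∂_2 = (7 − 6) − 0 = 1, and there is no ∂_2, so H_1 ≅ Z.

As a check, the Euler characteristic is 7 − 7 = 0, which agrees with 1 − 1 = 0.

H_0 = Z,  H_1 = Z.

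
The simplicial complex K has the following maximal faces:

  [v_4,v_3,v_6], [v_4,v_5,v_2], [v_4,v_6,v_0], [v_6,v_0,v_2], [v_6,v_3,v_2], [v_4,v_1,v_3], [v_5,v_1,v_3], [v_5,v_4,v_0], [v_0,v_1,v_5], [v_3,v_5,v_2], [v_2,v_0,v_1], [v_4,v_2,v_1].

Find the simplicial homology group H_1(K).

H_1 = Z/2Z.

Take the total order v_0 < v_1 < v_2 < v_3 < v_4 < v_5 < v_6 on the vertex set. Then K (dimension 2) consists of the simplices:

  0-simplices (7): [v_0], [v_1], [v_2], [v_3], [v_4], [v_5], [v_6]
  1-simplices (18): (18 of them)
  2-simplices (12): (12 of them)

so the chain groups are C_0 ≅ Z^7, C_1 ≅ Z^18, C_2 ≅ Z^12.

The boundary map ∂_1: C_1 → C_0 maps an edge to its endpoints' difference, ∂[p,q] = q − p.
The 7×18 boundary matrix has rank 6 and Smith normal form diag(1,1,1,1,1,1).

The boundary map ∂_2: C_2 → C_1 acts by ∂[p,q,r] = [q,r] − [p,r] + [p,q]. For instance
  ∂[v_3,v_4,v_6] = [v_4,v_6] − [v_3,v_6] + [v_3,v_4],
  ∂[v_0,v_1,v_2] = [v_1,v_2] − [v_0,v_2] + [v_0,v_1].
The resulting 18×12 matrix has rank 12, and its Smith normal form has invariant factors (1,1,1,1,1,1,1,1,1,1,1,2).

Computing H_k = (kernel of ∂_k) / (image of ∂_{k+1}):

  H_1: rank ker ∂_1 − rank ∂_2 = (18 − 6) − 12 = 0, and ∂_2 has invariant factor 2 > 1, so H_1 = Z/2Z.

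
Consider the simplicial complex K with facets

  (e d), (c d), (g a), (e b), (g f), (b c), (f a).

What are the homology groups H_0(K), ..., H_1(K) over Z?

H_0 ≅ Z^2,  H_1 ≅ Z^2.

Order the vertices as a < b < c < d < e < f < g. Listing each simplex with vertices in this order, K has dimension 1 with simplices:

  0-simplices (7): a, b, c, d, e, f, g
  1-simplices (7): af, ag, bc, be, cd, de, fg

giving chain groups C_0 ≅ Z^7, C_1 ≅ Z^7.

∂_1: C_1 → C_0 is given by ∂[p,q] = [q] − [p]. For instance
  ∂de = e − d.
The 7×7 boundary matrix has rank 5 and Smith normal form diag(1,1,1,1,1).

From H_k ≅ ker(∂_k) / im(∂_{k+1}) we obtain:

  H_0: rank C_0 − rank ∂_1 = 7 − 5 = 2, and the invariant factors of ∂_1 are all 1, so H_0 ≅ Z^2.
  H_1: rank ker ∂_1 − rank ∂_2 = (7 − 5) − 0 = 2, and there is no ∂_2, so H_1 ≅ Z^2.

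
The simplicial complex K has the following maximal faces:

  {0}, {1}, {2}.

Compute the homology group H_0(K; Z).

H_0 ≅ Z^3.

Take the total order 0 < 1 < 2 on the vertex set. Then K (dimension 0) consists of the simplices:

  0-simplices (3): [0], [1], [2]

Hence C_0 ≅ Z^3.

Now H_k = ker ∂_k / im ∂_{k+1}, so:

  H_0: rank C_0 − rank ∂_1 = 3 − 0 = 3, and there is no ∂_1, so H_0 = Z^3.

(K is a triangulation of a set of 3 points.)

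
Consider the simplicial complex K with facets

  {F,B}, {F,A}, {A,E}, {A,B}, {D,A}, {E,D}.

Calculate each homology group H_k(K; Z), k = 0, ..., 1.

H_0 ≅ Z,  H_1 ≅ Z^2.

Order the vertices as A < B < D < E < F. Listing each simplex with vertices in this order, K has dimension 1 with simplices:

  0-simplices (5): A, B, D, E, F
  1-simplices (6): AB, AD, AE, AF, BF, DE

giving chain groups C_0 ≅ Z^5, C_1 ≅ Z^6.

Boundary ∂_1: C_1 → C_0 maps an edge to its endpoints' difference, ∂[p,q] = q − p. For instance
  ∂AD = D − A.
The resulting 5×6 matrix has rank 4, and its Smith normal form has invariant factors (1,1,1,1).

Now H_k = ker ∂_k / im ∂_{k+1}, so:

  H_0: rank C_0 − rank ∂_1 = 5 − 4 = 1, and the invariant factors of ∂_1 are all 1, so H_0 = Z.
  H_1: rank ker ∂_1 − rank ∂_2 = (6 − 4) − 0 = 2, and there is no ∂_2, so H_1 = Z^2.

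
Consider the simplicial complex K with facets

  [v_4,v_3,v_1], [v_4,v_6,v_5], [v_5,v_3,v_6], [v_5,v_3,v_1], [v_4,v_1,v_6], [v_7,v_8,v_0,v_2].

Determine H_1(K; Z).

Order the vertices as v_0 < v_1 < v_2 < v_3 < v_4 < v_5 < v_6 < v_7 < v_8. Listing each simplex with vertices in this order, K has dimension 3 with simplices:

  0-simplices (9): [v_0], [v_1], [v_2], [v_3], [v_4], [v_5], [v_6], [v_7], [v_8]
  1-simplices (16): (16 of them)
  2-simplices (9): [v_0,v_2,v_7], [v_0,v_2,v_8], [v_0,v_7,v_8], [v_1,v_3,v_4], [v_1,v_3,v_5], [v_1,v_4,v_6], [v_2,v_7,v_8], [v_3,v_5,v_6], [v_4,v_5,v_6]
  3-simplices (1): [v_0,v_2,v_7,v_8]

so the chain groups are C_0 ≅ Z^9, C_1 ≅ Z^16, C_2 ≅ Z^9, C_3 ≅ Z^1.

∂_1: C_1 → C_0 is given by ∂[p,q] = [q] − [p]. For instance
  ∂[v_1,v_4] = [v_4] − [v_1].
This gives a 9×16 integer matrix of rank 7; reducing to Smith normal form yields diagonal entries (1,1,1,1,1,1,1).

∂_2: C_2 → C_1 sends each 2-simplex [p,q,r] to [q,r] − [p,r] + [p,q]. For instance
  ∂[v_0,v_2,v_8] = [v_2,v_8] − [v_0,v_8] + [v_0,v_2],
  ∂[v_3,v_5,v_6] = [v_5,v_6] − [v_3,v_6] + [v_3,v_5].
The 16×9 boundary matrix has rank 8 and Smith normal form diag(1,1,1,1,1,1,1,1).

The boundary map ∂_3: C_3 → C_2 sends each 3-simplex σ to the alternating sum Σ_i (−1)^i (σ with its i-th vertex removed). For instance
  ∂[v_0,v_2,v_7,v_8] = [v_2,v_7,v_8] − [v_0,v_7,v_8] + [v_0,v_2,v_8] − [v_0,v_2,v_7].
As a 9×1 matrix over Z this has rank 1, with invariant factors (1).

Reading off H_k = ker ∂_k / im ∂_{k+1}:

  H_1: rank ker ∂_1 − rank ∂_2 = (16 − 7) − 8 = 1, and the invariant factors of ∂_2 are all 1, so H_1 = Z.

(K is a triangulation of the disjoint union of the Möbius band and the 3-simplex.)

H_1 = Z.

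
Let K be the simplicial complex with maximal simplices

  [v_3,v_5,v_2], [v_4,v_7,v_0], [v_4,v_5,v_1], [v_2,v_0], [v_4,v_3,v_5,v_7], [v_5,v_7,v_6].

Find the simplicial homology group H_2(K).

H_2 = 0.

Fix the vertex order v_0 < v_1 < v_2 < v_3 < v_4 < v_5 < v_6 < v_7 and write every simplex with vertices in increasing order. Then dim K = 3 and the simplices of K are:

  0-simplices (8): [v_0], [v_1], [v_2], [v_3], [v_4], [v_5], [v_6], [v_7]
  1-simplices (15): (15 of them)
  2-simplices (8): [v_0,v_4,v_7], [v_1,v_4,v_5], [v_2,v_3,v_5], [v_3,v_4,v_5], [v_3,v_4,v_7], [v_3,v_5,v_7], [v_4,v_5,v_7], [v_5,v_6,v_7]
  3-simplices (1): [v_3,v_4,v_5,v_7]

Hence C_0 ≅ Z^8, C_1 ≅ Z^15, C_2 ≅ Z^8, C_3 ≅ Z^1.

∂_1: C_1 → C_0 sends each edge [p,q] (with p < q) to q − p. For instance
  ∂[v_2,v_3] = [v_3] − [v_2].
The 8×15 boundary matrix has rank 7 and Smith normal form diag(1,1,1,1,1,1,1).

The boundary map ∂_2: C_2 → C_1 maps a triangle to the signed sum of its edges. For instance
  ∂[v_0,v_4,v_7] = [v_4,v_7] − [v_0,v_7] + [v_0,v_4],
  ∂[v_3,v_5,v_7] = [v_5,v_7] − [v_3,v_7] + [v_3,v_5].
The 15×8 boundary matrix has rank 7 and Smith normal form diag(1,1,1,1,1,1,1).

The boundary map ∂_3: C_3 → C_2 sends each 3-simplex σ to the alternating sum Σ_i (−1)^i (σ with its i-th vertex removed). For instance
  ∂[v_3,v_4,v_5,v_7] = [v_4,v_5,v_7] − [v_3,v_5,v_7] + [v_3,v_4,v_7] − [v_3,v_4,v_5].
The 8×1 boundary matrix has rank 1 and Smith normal form diag(1).

From H_k ≅ ker(∂_k) / im(∂_{k+1}) we obtain:

  H_2: rank ker ∂_2 − rank ∂_3 = (8 − 7) − 1 = 0, and the invariant factors of ∂_3 are all 1, so H_2 = 0.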